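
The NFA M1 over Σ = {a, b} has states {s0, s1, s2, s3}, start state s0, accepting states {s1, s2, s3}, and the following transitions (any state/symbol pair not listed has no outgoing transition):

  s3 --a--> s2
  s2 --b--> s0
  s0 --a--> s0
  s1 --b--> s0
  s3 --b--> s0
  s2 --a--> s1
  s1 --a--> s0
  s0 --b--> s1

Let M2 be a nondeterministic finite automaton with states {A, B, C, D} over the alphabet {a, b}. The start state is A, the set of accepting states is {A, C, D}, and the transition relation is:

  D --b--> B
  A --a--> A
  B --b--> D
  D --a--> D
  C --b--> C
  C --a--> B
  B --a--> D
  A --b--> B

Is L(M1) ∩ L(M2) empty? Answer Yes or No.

Yes

Exploring the product automaton M1 × M2 from the start pair (s0, A), following both machines on each input symbol, reaches 3 state pairs: (s0, A), (s1, B), (s0, D).
M1 accepts in {s1, s2, s3} and M2 accepts in {A, C, D}; no reachable pair has both components accepting, so no string drives both machines to acceptance simultaneously and L(M1) ∩ L(M2) = ∅.
So no string is accepted by both, and the intersection is empty.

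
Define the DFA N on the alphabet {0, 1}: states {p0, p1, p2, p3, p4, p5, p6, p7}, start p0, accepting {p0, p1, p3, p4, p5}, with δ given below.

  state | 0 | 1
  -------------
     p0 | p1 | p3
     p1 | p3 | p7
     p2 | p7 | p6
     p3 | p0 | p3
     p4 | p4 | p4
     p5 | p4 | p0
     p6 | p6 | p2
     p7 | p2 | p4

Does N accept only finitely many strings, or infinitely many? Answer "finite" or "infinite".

infinite

State p0 is reachable from the start and can reach an accepting state, and it lies on the cycle p0 → p1 → p3 → p0.
Traversing that cycle any number of times yields accepted strings of unbounded length, so the language is infinite.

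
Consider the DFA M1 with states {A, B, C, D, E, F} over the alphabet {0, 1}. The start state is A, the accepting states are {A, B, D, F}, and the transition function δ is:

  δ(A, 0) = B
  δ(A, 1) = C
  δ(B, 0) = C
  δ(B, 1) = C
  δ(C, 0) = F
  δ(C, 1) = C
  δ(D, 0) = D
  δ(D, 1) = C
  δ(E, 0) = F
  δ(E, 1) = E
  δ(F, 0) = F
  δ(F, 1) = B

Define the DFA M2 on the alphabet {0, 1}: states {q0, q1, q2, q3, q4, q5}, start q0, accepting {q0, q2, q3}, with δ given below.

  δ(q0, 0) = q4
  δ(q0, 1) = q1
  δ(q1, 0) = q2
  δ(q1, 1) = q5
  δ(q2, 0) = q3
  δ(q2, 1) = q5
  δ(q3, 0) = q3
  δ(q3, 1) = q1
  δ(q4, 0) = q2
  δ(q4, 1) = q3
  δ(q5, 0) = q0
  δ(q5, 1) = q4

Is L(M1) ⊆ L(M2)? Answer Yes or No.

The string 0 is in L(M1) but not in L(M2).
So L(M1) ⊄ L(M2).

No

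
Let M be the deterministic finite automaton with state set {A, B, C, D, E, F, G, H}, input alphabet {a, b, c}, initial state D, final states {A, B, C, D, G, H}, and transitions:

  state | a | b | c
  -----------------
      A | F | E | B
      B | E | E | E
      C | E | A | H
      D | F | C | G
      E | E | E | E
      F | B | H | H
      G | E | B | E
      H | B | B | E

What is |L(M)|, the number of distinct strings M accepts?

The useful subgraph on states {A, B, C, D, F, G, H} is acyclic, so L(M) is finite; the longest accepting path visits 6 useful states, giving maximum string length 5.
Counting accepting paths from D by length: 1 of length 0, 2 of length 1, 6 of length 2, 7 of length 3, 3 of length 4, 4 of length 5. Total 23.

23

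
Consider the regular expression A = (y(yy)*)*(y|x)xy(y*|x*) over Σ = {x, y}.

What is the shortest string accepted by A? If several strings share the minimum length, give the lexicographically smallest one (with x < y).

xxy

By inspection of the expression, no string of length less than 3 matches, and xxy is the lexicographically first match of length 3.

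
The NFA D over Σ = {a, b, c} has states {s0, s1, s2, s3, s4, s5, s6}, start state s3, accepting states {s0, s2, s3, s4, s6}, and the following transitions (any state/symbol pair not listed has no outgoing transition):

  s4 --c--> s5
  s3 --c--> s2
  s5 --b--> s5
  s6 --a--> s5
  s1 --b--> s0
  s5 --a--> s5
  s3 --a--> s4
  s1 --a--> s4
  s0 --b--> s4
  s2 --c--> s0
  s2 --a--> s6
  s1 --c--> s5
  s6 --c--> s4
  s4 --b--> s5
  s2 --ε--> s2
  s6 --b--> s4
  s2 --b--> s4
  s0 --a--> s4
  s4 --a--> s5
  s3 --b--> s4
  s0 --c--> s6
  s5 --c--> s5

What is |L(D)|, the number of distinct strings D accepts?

14

The useful subgraph on states {s0, s2, s3, s4, s6} is acyclic, so L(D) is finite; the longest accepting path visits 5 useful states, giving maximum string length 4.
Counting accepting paths from s3 by length: 1 of length 0, 3 of length 1, 3 of length 2, 5 of length 3, 2 of length 4. Total 14.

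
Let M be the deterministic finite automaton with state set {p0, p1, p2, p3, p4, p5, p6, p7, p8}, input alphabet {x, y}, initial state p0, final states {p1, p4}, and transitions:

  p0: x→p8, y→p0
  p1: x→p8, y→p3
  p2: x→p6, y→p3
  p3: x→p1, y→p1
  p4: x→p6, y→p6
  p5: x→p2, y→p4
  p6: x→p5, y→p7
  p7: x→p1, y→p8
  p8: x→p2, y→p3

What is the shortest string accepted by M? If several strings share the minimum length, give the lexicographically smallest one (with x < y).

A breadth-first search from p0 reaches an accepting state first via the path p0 → p8 → p3 → p1 on input xyx.
No string of length < 3 is accepted (BFS exhausts all shorter strings without reaching an accepting state), and xyx is the lexicographically least accepting string of length 3.

xyx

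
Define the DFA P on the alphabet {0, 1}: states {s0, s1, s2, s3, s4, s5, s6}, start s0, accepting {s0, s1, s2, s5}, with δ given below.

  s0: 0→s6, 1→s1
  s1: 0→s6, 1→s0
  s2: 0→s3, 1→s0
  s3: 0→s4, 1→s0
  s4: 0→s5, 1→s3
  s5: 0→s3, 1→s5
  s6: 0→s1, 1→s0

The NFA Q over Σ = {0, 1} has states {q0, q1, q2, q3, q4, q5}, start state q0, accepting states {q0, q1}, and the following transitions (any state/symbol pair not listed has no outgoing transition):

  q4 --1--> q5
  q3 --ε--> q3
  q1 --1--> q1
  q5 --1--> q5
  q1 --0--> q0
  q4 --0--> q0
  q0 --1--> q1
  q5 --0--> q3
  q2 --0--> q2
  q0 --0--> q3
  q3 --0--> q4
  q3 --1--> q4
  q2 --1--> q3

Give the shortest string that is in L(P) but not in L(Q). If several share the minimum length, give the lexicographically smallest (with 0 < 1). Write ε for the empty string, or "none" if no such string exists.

The string 00 is accepted by P but not by Q.
No shorter string lies in the difference, and 00 is the lexicographically first length-2 string in L(P) \ L(Q).

00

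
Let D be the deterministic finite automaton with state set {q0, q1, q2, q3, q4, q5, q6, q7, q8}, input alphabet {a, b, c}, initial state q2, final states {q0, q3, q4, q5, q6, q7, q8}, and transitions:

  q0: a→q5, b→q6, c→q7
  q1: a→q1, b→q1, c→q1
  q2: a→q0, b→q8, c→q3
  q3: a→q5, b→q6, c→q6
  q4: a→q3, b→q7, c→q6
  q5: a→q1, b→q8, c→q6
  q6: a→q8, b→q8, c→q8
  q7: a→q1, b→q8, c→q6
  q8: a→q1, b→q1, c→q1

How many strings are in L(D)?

33

The useful subgraph on states {q0, q2, q3, q5, q6, q7, q8} is acyclic, so L(D) is finite; the longest accepting path visits 5 useful states, giving maximum string length 4.
Counting accepting paths from q2 by length: 3 of length 1, 6 of length 2, 15 of length 3, 9 of length 4. Total 33.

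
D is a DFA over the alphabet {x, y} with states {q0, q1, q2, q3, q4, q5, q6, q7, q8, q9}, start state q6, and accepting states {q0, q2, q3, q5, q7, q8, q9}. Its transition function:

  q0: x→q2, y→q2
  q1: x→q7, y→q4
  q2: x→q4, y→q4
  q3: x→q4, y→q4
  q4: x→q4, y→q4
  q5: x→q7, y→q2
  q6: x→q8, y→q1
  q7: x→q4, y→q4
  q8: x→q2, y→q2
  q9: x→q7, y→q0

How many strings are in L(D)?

4

The useful subgraph on states {q1, q2, q6, q7, q8} is acyclic, so L(D) is finite; the longest accepting path visits 3 useful states, giving maximum string length 2.
Counting accepting paths from q6 by length: 1 of length 1, 3 of length 2. Total 4.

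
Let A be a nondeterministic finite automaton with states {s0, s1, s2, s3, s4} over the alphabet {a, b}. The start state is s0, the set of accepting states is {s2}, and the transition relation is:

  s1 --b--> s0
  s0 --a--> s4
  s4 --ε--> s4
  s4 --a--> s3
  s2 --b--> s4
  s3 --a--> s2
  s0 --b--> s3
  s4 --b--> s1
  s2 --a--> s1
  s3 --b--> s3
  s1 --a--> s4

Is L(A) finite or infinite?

State s0 is reachable from the start and can reach an accepting state, and it lies on the cycle s0 → s3 → s2 → s1 → s0.
Traversing that cycle any number of times yields accepted strings of unbounded length, so the language is infinite.

infinite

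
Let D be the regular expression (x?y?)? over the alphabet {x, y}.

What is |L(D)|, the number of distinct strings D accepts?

The expression has no Kleene star, so L(D) is finite. Expanding the alternatives gives {ε, x, y, xy}.
That is 1 of length 0, 2 of length 1, 1 of length 2: 4 strings in all.

4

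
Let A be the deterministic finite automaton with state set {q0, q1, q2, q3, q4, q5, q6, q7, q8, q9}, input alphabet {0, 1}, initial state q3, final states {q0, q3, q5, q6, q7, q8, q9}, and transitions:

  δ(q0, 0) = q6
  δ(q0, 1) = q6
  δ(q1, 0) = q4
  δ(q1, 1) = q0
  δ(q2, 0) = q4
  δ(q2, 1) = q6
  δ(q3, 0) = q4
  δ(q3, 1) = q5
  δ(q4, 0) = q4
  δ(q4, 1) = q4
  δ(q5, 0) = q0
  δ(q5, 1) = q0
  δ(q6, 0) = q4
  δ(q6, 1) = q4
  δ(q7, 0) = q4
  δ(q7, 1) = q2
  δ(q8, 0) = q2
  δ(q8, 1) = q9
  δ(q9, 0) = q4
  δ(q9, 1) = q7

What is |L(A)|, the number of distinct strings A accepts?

The useful subgraph on states {q0, q3, q5, q6} is acyclic, so L(A) is finite; the longest accepting path visits 4 useful states, giving maximum string length 3.
Counting accepting paths from q3 by length: 1 of length 0, 1 of length 1, 2 of length 2, 4 of length 3. Total 8.

8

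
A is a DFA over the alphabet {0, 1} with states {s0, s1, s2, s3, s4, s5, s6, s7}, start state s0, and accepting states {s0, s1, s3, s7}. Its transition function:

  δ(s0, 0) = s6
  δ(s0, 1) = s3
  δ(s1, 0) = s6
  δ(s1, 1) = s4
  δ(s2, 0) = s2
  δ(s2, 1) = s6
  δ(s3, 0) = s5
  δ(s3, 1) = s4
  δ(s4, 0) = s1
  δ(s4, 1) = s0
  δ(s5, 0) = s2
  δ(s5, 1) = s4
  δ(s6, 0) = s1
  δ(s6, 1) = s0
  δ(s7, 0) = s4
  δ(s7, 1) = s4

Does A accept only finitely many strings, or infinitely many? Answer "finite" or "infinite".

State s0 is reachable from the start and can reach an accepting state, and it lies on the cycle s0 → s3 → s4 → s0.
Traversing that cycle any number of times yields accepted strings of unbounded length, so the language is infinite.

infinite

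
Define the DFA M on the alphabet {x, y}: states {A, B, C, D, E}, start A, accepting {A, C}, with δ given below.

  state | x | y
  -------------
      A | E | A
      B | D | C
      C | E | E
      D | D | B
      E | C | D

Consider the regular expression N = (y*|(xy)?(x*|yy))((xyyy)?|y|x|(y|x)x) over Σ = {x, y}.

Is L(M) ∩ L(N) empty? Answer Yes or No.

No

The empty string ε is accepted by both M and N.
Hence L(M) ∩ L(N) ≠ ∅.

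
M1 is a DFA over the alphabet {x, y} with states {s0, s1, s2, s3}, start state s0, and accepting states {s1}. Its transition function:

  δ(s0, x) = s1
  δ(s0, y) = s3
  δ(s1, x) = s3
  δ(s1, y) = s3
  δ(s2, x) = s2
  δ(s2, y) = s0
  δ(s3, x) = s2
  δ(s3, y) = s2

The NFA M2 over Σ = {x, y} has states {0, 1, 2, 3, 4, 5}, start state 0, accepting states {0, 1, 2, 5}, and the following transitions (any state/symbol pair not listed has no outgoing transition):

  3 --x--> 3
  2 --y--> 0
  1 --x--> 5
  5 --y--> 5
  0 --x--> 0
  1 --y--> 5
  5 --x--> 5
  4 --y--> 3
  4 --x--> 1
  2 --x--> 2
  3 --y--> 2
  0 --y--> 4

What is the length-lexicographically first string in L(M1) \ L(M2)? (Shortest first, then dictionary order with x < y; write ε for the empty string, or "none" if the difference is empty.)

The string xxyyx is accepted by M1 but not by M2.
No shorter string lies in the difference, and xxyyx is the lexicographically first length-5 string in L(M1) \ L(M2).

xxyyx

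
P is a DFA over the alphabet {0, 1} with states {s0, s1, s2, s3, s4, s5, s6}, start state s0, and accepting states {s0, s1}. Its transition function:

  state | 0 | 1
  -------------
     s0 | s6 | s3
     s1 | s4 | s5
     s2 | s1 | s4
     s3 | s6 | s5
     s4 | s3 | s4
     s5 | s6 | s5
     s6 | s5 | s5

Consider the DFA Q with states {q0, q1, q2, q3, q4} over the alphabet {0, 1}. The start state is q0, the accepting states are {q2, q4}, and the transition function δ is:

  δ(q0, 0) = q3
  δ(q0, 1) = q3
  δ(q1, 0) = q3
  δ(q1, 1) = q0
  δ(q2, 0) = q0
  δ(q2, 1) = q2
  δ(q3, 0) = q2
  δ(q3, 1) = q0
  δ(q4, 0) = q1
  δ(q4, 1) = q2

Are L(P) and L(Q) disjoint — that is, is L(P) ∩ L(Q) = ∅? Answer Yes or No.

Yes

Exploring the product automaton P × Q from the start pair (s0, q0), following both machines on each input symbol, reaches 8 state pairs: (s0, q0), (s6, q3), (s3, q3), (s5, q2), (s5, q0), (s6, q2), (s6, q0), (s5, q3).
P accepts in {s0, s1} and Q accepts in {q2, q4}; no reachable pair has both components accepting, so no string drives both machines to acceptance simultaneously and L(P) ∩ L(Q) = ∅.
So no string is accepted by both, and the intersection is empty.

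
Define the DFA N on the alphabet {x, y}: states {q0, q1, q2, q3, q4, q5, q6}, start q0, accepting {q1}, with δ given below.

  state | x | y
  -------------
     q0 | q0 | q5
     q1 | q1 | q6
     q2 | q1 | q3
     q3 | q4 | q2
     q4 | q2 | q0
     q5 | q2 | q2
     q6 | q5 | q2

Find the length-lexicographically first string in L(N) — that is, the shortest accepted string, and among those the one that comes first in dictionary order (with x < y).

A breadth-first search from q0 reaches an accepting state first via the path q0 → q5 → q2 → q1 on input yxx.
No string of length < 3 is accepted (BFS exhausts all shorter strings without reaching an accepting state), and yxx is the lexicographically least accepting string of length 3.

yxx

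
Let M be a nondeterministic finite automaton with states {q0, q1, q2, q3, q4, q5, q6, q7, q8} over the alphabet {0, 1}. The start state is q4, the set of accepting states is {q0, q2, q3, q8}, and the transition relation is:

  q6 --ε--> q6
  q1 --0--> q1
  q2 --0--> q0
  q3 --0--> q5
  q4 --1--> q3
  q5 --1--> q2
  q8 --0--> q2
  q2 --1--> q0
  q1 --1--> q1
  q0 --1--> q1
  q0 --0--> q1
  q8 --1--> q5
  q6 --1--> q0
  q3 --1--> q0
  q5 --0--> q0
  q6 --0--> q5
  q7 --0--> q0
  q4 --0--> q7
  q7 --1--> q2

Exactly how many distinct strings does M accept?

10

The useful subgraph on states {q0, q2, q3, q4, q5, q7} is acyclic, so L(M) is finite; the longest accepting path visits 5 useful states, giving maximum string length 4.
Counting accepting paths from q4 by length: 1 of length 1, 3 of length 2, 4 of length 3, 2 of length 4. Total 10.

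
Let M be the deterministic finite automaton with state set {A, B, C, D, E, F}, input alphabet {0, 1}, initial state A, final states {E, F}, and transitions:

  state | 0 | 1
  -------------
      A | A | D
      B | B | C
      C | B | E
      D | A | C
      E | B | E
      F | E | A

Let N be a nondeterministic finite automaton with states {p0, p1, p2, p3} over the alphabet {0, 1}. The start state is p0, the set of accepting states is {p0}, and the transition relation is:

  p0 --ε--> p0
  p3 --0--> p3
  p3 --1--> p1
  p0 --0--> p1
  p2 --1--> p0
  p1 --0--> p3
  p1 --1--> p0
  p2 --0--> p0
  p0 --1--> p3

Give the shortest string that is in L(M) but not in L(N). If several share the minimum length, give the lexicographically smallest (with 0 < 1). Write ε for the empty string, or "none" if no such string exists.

The string 0111 is accepted by M but not by N.
No shorter string lies in the difference, and 0111 is the lexicographically first length-4 string in L(M) \ L(N).

0111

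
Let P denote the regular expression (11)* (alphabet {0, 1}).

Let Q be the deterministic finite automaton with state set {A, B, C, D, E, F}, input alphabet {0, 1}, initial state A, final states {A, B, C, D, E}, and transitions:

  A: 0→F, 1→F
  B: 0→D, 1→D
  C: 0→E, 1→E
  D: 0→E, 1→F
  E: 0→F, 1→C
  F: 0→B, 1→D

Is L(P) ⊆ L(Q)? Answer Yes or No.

Converting the expression P to a DFA (subset construction, then merging equivalent states) gives the minimal DFA with states {p0, p1, p2}, start state p0, accepting states {p0} and transitions p0: 0→p1, 1→p2; p1: 0→p1, 1→p1; p2: 0→p1, 1→p0.
Exploring the product automaton P × Q from the start pair (p0, A), following both machines on each input symbol, reaches 8 state pairs: (p0, A), (p1, F), (p2, F), (p1, B), (p1, D), (p0, D), (p1, E), (p1, C).
P accepts in {p0} and Q accepts in {A, B, C, D, E}. The reachable pairs whose P-component is accepting are (p0, A), (p0, D); in each of them the Q-component is accepting too, so the product for L(P) \ L(Q) (P-component accepting, Q-component rejecting) has no reachable accepting pair and the difference is empty.
Hence every string in L(P) is also in L(Q).

Yes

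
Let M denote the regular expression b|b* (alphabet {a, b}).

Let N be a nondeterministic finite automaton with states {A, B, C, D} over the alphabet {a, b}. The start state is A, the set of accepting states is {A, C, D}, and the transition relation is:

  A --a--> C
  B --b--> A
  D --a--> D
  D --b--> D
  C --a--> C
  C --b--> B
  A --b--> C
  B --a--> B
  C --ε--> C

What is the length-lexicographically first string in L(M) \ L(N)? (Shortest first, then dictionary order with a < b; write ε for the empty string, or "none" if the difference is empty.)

bb

The string bb is accepted by M but not by N.
No shorter string lies in the difference, and bb is the lexicographically first length-2 string in L(M) \ L(N).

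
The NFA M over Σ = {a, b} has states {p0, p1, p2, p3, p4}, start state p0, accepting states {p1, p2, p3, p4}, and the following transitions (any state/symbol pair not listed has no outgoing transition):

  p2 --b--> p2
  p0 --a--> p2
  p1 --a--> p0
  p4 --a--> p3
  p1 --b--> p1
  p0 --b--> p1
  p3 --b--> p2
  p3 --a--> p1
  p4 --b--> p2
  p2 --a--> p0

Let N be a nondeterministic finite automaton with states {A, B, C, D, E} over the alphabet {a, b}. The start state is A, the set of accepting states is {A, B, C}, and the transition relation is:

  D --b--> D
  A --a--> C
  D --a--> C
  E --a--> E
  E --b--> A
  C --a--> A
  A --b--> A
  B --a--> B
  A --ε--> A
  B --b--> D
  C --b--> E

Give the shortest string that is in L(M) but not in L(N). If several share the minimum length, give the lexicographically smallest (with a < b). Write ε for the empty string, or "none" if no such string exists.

The string ab is accepted by M but not by N.
No shorter string lies in the difference, and ab is the lexicographically first length-2 string in L(M) \ L(N).

ab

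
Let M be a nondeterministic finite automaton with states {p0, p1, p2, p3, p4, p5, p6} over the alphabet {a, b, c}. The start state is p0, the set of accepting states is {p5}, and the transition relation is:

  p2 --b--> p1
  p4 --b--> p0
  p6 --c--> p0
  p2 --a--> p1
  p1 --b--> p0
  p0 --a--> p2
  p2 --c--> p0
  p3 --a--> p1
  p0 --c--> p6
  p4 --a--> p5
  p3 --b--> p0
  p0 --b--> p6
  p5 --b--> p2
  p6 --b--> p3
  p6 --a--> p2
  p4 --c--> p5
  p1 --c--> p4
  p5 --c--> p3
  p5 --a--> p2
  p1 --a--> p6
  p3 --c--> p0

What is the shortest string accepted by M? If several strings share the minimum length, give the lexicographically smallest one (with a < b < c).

aaca

A breadth-first search from p0 reaches an accepting state first via the path p0 → p2 → p1 → p4 → p5 on input aaca.
No string of length < 4 is accepted (BFS exhausts all shorter strings without reaching an accepting state), and aaca is the lexicographically least accepting string of length 4.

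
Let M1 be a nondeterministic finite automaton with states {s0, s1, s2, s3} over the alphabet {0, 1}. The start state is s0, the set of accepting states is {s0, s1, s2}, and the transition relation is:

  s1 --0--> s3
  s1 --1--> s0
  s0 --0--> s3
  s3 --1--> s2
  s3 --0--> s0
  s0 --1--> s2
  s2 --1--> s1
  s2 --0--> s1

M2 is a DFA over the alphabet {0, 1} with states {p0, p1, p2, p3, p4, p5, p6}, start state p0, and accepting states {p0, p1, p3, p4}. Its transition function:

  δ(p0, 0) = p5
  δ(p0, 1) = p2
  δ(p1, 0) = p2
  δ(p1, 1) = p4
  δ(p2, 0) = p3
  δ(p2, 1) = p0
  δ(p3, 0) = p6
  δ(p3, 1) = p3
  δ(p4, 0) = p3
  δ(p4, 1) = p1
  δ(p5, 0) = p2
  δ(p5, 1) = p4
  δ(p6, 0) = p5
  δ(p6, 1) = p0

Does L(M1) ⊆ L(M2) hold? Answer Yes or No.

The string 1 is in L(M1) but not in L(M2).
So L(M1) ⊄ L(M2).

No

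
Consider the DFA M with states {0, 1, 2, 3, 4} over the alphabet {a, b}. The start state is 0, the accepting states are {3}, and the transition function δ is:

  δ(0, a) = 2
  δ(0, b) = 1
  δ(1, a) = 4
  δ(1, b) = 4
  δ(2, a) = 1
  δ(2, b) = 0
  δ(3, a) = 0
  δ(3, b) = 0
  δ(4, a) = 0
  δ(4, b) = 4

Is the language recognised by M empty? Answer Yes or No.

Yes

The states reachable from the start state are {0, 1, 2, 4}.
None of the accepting states {3} is reachable, so no string is accepted and L(M) = ∅.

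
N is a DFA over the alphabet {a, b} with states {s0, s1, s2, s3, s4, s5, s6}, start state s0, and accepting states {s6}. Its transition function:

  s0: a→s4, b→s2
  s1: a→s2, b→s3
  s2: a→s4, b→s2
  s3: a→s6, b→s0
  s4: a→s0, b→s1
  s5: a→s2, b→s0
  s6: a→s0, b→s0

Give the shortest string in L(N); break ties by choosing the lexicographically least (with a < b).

abba

A breadth-first search from s0 reaches an accepting state first via the path s0 → s4 → s1 → s3 → s6 on input abba.
No string of length < 4 is accepted (BFS exhausts all shorter strings without reaching an accepting state), and abba is the lexicographically least accepting string of length 4.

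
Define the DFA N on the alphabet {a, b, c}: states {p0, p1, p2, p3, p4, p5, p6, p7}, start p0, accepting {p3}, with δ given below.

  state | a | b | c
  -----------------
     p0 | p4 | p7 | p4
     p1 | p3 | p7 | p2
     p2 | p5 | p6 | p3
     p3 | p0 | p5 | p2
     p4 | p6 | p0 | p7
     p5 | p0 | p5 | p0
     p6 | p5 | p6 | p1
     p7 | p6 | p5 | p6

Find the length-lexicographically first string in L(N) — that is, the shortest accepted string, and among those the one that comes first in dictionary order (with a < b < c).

A breadth-first search from p0 reaches an accepting state first via the path p0 → p4 → p6 → p1 → p3 on input aaca.
No string of length < 4 is accepted (BFS exhausts all shorter strings without reaching an accepting state), and aaca is the lexicographically least accepting string of length 4.

aaca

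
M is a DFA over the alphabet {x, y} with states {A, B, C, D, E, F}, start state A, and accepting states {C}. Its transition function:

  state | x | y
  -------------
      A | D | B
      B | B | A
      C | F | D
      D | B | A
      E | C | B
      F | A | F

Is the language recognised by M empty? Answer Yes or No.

The states reachable from the start state are {A, B, D}.
None of the accepting states {C} is reachable, so no string is accepted and L(M) = ∅.

Yes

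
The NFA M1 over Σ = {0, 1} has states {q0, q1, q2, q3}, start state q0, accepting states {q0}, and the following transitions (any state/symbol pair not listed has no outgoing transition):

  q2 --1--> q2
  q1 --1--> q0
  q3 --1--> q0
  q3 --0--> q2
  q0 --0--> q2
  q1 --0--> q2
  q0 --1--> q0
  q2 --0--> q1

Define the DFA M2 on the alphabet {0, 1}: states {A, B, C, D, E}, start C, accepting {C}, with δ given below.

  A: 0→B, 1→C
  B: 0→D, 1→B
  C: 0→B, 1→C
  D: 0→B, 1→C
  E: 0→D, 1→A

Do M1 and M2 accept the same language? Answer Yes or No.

Exploring the product automaton M1 × M2 from the start pair (q0, C), following both machines on each input symbol, reaches 3 state pairs: (q0, C), (q2, B), (q1, D).
M1 accepts in {q0} and M2 accepts in {C}. In every reachable pair the two components are either both accepting — (q0, C) — or both non-accepting, so no string is accepted by exactly one of the machines: L(M1) \ L(M2) and L(M2) \ L(M1) are both empty.
Hence every string is accepted by M1 iff it is accepted by M2, and the two languages coincide.

Yes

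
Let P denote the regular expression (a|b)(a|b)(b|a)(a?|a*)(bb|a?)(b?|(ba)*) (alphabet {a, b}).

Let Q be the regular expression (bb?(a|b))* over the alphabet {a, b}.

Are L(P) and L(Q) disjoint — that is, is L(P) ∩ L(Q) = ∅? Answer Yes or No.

No

The string bba is accepted by both P and Q.
Hence L(P) ∩ L(Q) ≠ ∅.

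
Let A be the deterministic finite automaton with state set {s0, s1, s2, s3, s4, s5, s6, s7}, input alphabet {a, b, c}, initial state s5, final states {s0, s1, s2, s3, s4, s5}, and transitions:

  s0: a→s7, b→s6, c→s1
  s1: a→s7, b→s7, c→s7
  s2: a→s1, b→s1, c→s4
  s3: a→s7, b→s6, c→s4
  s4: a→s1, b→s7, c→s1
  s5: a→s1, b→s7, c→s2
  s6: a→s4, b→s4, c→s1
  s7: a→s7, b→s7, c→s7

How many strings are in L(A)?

The useful subgraph on states {s1, s2, s4, s5} is acyclic, so L(A) is finite; the longest accepting path visits 4 useful states, giving maximum string length 3.
Counting accepting paths from s5 by length: 1 of length 0, 2 of length 1, 3 of length 2, 2 of length 3. Total 8.

8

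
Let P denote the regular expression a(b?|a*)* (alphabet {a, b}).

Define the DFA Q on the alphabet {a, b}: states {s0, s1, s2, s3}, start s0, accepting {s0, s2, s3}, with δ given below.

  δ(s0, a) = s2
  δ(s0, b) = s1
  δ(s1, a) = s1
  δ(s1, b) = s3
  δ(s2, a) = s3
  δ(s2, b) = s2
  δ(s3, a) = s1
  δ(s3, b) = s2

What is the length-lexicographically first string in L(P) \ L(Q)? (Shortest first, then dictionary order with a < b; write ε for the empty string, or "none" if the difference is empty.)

The string aaa is accepted by P but not by Q.
No shorter string lies in the difference, and aaa is the lexicographically first length-3 string in L(P) \ L(Q).

aaa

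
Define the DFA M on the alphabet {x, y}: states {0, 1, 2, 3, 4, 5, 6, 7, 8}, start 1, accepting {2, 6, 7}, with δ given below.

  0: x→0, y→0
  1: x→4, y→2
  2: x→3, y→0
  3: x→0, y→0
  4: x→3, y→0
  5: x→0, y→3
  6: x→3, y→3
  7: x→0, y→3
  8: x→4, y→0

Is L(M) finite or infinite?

The useful states (reachable from 1 and able to reach an accepting state) are {1, 2}.
Restricted to these states the transition graph has no cycle, so every accepting path has bounded length and L is finite.

finite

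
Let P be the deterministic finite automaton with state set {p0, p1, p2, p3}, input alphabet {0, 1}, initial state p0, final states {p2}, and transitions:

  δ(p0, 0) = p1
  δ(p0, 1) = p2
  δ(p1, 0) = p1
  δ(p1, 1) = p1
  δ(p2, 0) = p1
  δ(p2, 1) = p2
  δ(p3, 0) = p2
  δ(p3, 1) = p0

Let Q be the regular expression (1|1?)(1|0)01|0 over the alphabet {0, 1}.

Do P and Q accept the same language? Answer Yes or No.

No

The string 1 is accepted by P but rejected by Q.
So L(P) ≠ L(Q).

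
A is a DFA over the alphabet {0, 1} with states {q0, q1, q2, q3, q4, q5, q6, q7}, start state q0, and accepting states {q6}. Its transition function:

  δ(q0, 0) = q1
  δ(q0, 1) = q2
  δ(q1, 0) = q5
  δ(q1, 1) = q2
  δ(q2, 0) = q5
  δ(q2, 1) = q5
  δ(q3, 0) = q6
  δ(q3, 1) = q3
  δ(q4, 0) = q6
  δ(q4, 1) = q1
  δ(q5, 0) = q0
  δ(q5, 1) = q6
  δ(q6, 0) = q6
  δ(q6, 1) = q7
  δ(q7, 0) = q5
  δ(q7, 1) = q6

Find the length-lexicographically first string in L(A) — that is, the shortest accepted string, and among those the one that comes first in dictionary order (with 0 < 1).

A breadth-first search from q0 reaches an accepting state first via the path q0 → q1 → q5 → q6 on input 001.
No string of length < 3 is accepted (BFS exhausts all shorter strings without reaching an accepting state), and 001 is the lexicographically least accepting string of length 3.

001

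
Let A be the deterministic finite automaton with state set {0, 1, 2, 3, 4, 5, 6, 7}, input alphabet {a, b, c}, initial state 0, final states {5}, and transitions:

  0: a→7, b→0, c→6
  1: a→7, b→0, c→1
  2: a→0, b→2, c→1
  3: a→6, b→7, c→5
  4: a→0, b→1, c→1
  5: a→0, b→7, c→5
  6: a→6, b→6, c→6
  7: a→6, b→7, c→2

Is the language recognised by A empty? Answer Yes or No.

The states reachable from the start state are {0, 1, 2, 6, 7}.
None of the accepting states {5} is reachable, so no string is accepted and L(A) = ∅.

Yes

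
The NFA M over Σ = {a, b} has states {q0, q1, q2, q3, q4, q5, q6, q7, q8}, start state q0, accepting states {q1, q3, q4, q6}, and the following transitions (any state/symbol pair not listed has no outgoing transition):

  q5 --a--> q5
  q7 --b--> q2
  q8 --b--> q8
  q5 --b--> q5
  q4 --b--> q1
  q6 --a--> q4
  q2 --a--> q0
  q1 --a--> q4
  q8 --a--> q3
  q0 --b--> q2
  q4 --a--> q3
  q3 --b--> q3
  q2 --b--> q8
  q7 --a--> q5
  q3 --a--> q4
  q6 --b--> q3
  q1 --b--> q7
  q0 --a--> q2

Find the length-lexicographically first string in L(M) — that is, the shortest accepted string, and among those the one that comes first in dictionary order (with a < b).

aba

A breadth-first search from q0 reaches an accepting state first via the path q0 → q2 → q8 → q3 on input aba.
No string of length < 3 is accepted (BFS exhausts all shorter strings without reaching an accepting state), and aba is the lexicographically least accepting string of length 3.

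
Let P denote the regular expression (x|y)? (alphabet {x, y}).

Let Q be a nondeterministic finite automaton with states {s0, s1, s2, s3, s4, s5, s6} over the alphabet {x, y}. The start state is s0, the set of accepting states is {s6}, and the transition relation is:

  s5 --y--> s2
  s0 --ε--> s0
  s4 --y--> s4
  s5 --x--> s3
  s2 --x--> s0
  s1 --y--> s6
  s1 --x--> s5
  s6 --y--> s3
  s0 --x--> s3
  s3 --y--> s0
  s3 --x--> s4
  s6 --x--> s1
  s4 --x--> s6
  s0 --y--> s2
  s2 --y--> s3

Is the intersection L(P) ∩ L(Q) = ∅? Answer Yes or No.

Yes

Converting the expression P to a DFA (subset construction, then merging equivalent states) gives the minimal DFA with states {p0, p1, p2}, start state p0, accepting states {p0, p1} and transitions p0: x→p1, y→p1; p1: x→p2, y→p2; p2: x→p2, y→p2.
Exploring the product automaton P × Q from the start pair (p0, s0), following both machines on each input symbol, reaches 10 state pairs: (p0, s0), (p1, s3), (p1, s2), (p2, s4), (p2, s0), (p2, s3), (p2, s6), (p2, s2), (p2, s1), (p2, s5).
P accepts in {p0, p1} and Q accepts in {s6}; no reachable pair has both components accepting, so no string drives both machines to acceptance simultaneously and L(P) ∩ L(Q) = ∅.
So no string is accepted by both, and the intersection is empty.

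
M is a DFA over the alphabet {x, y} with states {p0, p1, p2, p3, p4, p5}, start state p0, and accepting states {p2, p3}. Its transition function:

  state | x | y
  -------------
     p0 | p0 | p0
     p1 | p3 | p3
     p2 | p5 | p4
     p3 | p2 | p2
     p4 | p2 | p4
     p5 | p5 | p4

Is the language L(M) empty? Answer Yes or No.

The states reachable from the start state are {p0}.
None of the accepting states {p2, p3} is reachable, so no string is accepted and L(M) = ∅.

Yes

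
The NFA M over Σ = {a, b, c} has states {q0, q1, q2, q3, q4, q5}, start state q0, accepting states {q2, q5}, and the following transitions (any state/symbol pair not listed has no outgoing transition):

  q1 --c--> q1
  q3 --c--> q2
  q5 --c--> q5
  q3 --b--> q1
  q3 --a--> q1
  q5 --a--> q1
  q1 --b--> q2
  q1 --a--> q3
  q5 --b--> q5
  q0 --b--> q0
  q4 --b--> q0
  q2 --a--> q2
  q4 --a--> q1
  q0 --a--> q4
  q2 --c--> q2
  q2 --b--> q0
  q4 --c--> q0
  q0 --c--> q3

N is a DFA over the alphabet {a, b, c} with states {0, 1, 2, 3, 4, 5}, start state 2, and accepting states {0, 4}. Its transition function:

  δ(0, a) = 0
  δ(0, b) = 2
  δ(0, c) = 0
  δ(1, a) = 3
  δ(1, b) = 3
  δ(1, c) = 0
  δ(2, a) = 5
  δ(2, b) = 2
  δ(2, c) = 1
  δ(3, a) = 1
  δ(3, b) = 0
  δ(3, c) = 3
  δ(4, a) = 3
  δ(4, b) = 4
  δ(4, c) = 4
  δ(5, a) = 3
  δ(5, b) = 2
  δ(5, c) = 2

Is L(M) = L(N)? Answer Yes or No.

Exploring the product automaton M × N from the start pair (q0, 2), following both machines on each input symbol, reaches 5 state pairs: (q0, 2), (q4, 5), (q3, 1), (q1, 3), (q2, 0).
M accepts in {q2, q5} and N accepts in {0, 4}. In every reachable pair the two components are either both accepting — (q2, 0) — or both non-accepting, so no string is accepted by exactly one of the machines: L(M) \ L(N) and L(N) \ L(M) are both empty.
Hence every string is accepted by M iff it is accepted by N, and the two languages coincide.

Yes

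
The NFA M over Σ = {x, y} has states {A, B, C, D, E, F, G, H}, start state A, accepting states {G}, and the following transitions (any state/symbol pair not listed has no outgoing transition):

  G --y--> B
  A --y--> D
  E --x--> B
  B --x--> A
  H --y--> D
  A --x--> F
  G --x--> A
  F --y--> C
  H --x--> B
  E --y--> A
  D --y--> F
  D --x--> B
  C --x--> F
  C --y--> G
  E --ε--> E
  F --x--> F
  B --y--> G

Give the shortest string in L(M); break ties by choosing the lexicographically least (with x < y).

xyy

A breadth-first search from A reaches an accepting state first via the path A → F → C → G on input xyy.
No string of length < 3 is accepted (BFS exhausts all shorter strings without reaching an accepting state), and xyy is the lexicographically least accepting string of length 3.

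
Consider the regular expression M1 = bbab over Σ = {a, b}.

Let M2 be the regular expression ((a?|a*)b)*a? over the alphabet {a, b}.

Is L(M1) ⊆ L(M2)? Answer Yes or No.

Converting the expression M1 to a DFA (subset construction, then merging equivalent states) gives the minimal DFA with states {r0, r1, r2, r3, r4, r5}, start state r0, accepting states {r5} and transitions r0: a→r1, b→r2; r1: a→r1, b→r1; r2: a→r1, b→r3; r3: a→r4, b→r1; r4: a→r1, b→r5; r5: a→r1, b→r1.
Converting the expression M2 to a DFA (subset construction, then merging equivalent states) gives the minimal DFA with states {t0, t1, t2}, start state t0, accepting states {t0, t1} and transitions t0: a→t1, b→t0; t1: a→t2, b→t0; t2: a→t2, b→t0.
Exploring the product automaton M1 × M2 from the start pair (r0, t0), following both machines on each input symbol, reaches 8 state pairs: (r0, t0), (r1, t1), (r2, t0), (r1, t2), (r1, t0), (r3, t0), (r4, t1), (r5, t0).
M1 accepts in {r5} and M2 accepts in {t0, t1}. The reachable pairs whose M1-component is accepting are (r5, t0); in each of them the M2-component is accepting too, so the product for L(M1) \ L(M2) (M1-component accepting, M2-component rejecting) has no reachable accepting pair and the difference is empty.
Hence every string in L(M1) is also in L(M2).

Yes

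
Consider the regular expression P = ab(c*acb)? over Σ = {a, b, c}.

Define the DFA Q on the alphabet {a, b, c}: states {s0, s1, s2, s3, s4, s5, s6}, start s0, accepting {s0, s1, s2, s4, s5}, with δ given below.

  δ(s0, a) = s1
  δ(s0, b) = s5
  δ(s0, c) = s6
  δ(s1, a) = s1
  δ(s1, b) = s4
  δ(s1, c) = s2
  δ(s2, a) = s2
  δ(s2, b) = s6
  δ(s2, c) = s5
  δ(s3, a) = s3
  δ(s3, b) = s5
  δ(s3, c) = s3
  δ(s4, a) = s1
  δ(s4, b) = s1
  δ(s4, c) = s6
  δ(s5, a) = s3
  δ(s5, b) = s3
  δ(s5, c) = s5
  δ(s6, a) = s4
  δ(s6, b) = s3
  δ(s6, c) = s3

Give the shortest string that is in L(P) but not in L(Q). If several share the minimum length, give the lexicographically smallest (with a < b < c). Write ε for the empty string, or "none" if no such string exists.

abacb

The string abacb is accepted by P but not by Q.
No shorter string lies in the difference, and abacb is the lexicographically first length-5 string in L(P) \ L(Q).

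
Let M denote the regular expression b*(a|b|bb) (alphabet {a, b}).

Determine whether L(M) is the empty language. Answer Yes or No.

No

The string a matches the expression, so it belongs to L(M).
Since L(M) contains at least one string, it is not empty.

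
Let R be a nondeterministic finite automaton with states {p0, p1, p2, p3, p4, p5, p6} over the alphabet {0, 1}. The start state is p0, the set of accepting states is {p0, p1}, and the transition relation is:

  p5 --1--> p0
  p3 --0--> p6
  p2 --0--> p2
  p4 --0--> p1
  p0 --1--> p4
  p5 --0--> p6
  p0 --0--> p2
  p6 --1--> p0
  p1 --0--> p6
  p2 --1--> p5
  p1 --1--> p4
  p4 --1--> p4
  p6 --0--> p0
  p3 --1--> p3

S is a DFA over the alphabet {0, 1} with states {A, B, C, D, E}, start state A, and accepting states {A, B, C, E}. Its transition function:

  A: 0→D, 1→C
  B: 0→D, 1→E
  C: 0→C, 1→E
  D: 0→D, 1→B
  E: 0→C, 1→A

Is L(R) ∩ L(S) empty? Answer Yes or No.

No

The empty string ε is accepted by both R and S.
Hence L(R) ∩ L(S) ≠ ∅.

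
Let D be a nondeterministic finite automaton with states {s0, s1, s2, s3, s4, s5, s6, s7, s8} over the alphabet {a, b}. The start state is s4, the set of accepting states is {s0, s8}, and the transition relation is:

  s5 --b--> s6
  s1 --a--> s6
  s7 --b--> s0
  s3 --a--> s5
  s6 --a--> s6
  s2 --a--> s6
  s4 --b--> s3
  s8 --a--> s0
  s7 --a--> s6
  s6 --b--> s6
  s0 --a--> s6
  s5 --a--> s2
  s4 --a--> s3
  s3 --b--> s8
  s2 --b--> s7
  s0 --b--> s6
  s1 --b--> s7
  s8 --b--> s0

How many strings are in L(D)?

The useful subgraph on states {s0, s2, s3, s4, s5, s7, s8} is acyclic, so L(D) is finite; the longest accepting path visits 6 useful states, giving maximum string length 5.
Counting accepting paths from s4 by length: 2 of length 2, 4 of length 3, 2 of length 5. Total 8.

8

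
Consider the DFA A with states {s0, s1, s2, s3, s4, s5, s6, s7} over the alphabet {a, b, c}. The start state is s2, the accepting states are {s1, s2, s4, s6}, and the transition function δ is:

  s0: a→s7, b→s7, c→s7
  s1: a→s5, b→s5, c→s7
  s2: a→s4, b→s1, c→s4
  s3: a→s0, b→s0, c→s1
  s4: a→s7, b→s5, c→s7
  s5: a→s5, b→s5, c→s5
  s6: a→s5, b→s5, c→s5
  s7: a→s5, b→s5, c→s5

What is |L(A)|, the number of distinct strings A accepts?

The useful subgraph on states {s1, s2, s4} is acyclic, so L(A) is finite; the longest accepting path visits 2 useful states, giving maximum string length 1.
Counting accepting paths from s2 by length: 1 of length 0, 3 of length 1. Total 4.

4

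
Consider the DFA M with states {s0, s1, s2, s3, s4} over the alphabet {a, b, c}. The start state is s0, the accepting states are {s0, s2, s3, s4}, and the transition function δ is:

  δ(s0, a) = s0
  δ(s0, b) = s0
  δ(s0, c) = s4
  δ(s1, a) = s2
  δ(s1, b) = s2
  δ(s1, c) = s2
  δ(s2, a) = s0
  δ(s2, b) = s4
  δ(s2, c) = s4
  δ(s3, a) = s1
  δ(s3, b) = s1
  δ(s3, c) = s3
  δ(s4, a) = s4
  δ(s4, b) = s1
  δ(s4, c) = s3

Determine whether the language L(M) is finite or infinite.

infinite

State s0 is reachable from the start and can reach an accepting state, and it lies on the cycle s0 → s0.
Traversing that cycle any number of times yields accepted strings of unbounded length, so the language is infinite.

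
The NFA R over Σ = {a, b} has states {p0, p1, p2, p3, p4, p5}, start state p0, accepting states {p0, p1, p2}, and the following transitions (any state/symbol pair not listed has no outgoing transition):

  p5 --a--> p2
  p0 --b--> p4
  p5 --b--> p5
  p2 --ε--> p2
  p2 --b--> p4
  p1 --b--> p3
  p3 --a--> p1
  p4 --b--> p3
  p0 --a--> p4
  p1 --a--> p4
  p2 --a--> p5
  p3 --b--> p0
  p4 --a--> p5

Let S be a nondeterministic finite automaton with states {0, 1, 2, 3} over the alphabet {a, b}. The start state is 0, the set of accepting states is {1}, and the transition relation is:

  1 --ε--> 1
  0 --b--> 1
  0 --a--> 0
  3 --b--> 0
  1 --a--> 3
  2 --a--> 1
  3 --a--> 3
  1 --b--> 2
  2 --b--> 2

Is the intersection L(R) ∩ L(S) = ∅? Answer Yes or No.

The string bba is accepted by both R and S.
Hence L(R) ∩ L(S) ≠ ∅.

No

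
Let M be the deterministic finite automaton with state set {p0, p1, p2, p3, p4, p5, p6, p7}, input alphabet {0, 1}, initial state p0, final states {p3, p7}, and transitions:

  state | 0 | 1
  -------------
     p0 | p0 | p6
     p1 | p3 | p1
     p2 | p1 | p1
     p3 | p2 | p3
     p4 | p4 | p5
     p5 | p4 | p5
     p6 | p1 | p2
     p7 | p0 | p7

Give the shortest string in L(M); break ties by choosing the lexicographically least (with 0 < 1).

A breadth-first search from p0 reaches an accepting state first via the path p0 → p6 → p1 → p3 on input 100.
No string of length < 3 is accepted (BFS exhausts all shorter strings without reaching an accepting state), and 100 is the lexicographically least accepting string of length 3.

100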